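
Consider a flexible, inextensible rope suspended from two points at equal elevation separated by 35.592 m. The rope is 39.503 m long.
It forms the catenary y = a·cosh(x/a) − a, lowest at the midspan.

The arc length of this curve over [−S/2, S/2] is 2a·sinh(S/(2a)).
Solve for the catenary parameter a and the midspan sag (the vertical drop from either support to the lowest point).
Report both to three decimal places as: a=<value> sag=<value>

a=22.269 sag=7.497

seed: a₀ = √(S³/(24(L−S))) = √(35.592³/(24·3.911)) = 21.916897
iter 1: u=0.811976  f(a)=+1.310e-01  f'(a)=-3.810e-01  a ← 21.916897 − (+1.310e-01/-3.810e-01) = 22.260663
iter 2: u=0.799437  f(a)=+3.145e-03  f'(a)=-3.629e-01  a ← 22.260663 − (+3.145e-03/-3.629e-01) = 22.269330
iter 3: u=0.799126  f(a)=+1.913e-06  f'(a)=-3.624e-01  a ← 22.269330 − (+1.913e-06/-3.624e-01) = 22.269335
iter 4: u=0.799126  f(a)=+7.176e-13  f'(a)=-3.624e-01  a ← 22.269335 − (+7.176e-13/-3.624e-01) = 22.269335
converged: |Δa| < 1e-12 after 4 iterations
sag = a·(cosh(S/(2a)) − 1) = 22.269335·(cosh(0.799126) − 1) = 7.497174
T_max/T_min = cosh(S/(2a)) = 1.336659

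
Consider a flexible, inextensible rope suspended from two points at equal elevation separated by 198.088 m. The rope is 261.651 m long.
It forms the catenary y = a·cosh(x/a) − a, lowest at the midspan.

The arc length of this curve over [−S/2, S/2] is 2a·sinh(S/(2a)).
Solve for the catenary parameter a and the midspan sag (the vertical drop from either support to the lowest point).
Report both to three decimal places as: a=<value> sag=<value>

a=74.590 sag=76.005

seed: a₀ = √(S³/(24(L−S))) = √(198.088³/(24·63.563)) = 71.380475
iter 1: u=1.387550  f(a)=+6.407e+00  f'(a)=-2.148e+00  a ← 71.380475 − (+6.407e+00/-2.148e+00) = 74.362852
iter 2: u=1.331902  f(a)=+4.234e-01  f'(a)=-1.873e+00  a ← 74.362852 − (+4.234e-01/-1.873e+00) = 74.588933
iter 3: u=1.327865  f(a)=+2.139e-03  f'(a)=-1.854e+00  a ← 74.588933 − (+2.139e-03/-1.854e+00) = 74.590087
iter 4: u=1.327844  f(a)=+5.518e-08  f'(a)=-1.854e+00  a ← 74.590087 − (+5.518e-08/-1.854e+00) = 74.590087
iter 5: u=1.327844  f(a)=+0.000e+00  f'(a)=-1.854e+00  a ← 74.590087 − (+0.000e+00/-1.854e+00) = 74.590087
converged: |Δa| < 1e-12 after 5 iterations
sag = a·(cosh(S/(2a)) − 1) = 74.590087·(cosh(1.327844) − 1) = 76.005373
T_max/T_min = cosh(S/(2a)) = 2.018974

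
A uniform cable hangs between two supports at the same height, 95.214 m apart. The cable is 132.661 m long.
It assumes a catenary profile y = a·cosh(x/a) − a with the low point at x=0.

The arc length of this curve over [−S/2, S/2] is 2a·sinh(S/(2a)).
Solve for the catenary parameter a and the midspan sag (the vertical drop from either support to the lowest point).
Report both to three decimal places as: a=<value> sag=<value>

a=32.676 sag=41.266

seed: a₀ = √(S³/(24(L−S))) = √(95.214³/(24·37.447)) = 30.991106
iter 1: u=1.536150  f(a)=+4.675e+00  f'(a)=-3.037e+00  a ← 30.991106 − (+4.675e+00/-3.037e+00) = 32.530347
iter 2: u=1.463464  f(a)=+3.709e-01  f'(a)=-2.573e+00  a ← 32.530347 − (+3.709e-01/-2.573e+00) = 32.674495
iter 3: u=1.457008  f(a)=+2.778e-03  f'(a)=-2.534e+00  a ← 32.674495 − (+2.778e-03/-2.534e+00) = 32.675592
iter 4: u=1.456959  f(a)=+1.585e-07  f'(a)=-2.534e+00  a ← 32.675592 − (+1.585e-07/-2.534e+00) = 32.675592
iter 5: u=1.456959  f(a)=+2.842e-14  f'(a)=-2.534e+00  a ← 32.675592 − (+2.842e-14/-2.534e+00) = 32.675592
converged: |Δa| < 1e-12 after 5 iterations
sag = a·(cosh(S/(2a)) − 1) = 32.675592·(cosh(1.456959) − 1) = 41.266477
T_max/T_min = cosh(S/(2a)) = 2.262914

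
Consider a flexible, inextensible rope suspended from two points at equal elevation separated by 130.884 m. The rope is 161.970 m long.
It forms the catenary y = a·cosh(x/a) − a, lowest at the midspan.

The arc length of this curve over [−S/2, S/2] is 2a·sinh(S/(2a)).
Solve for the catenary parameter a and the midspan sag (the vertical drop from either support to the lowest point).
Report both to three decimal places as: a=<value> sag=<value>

a=56.675 sag=42.171

seed: a₀ = √(S³/(24(L−S))) = √(130.884³/(24·31.086)) = 54.820349
iter 1: u=1.193754  f(a)=+2.292e+00  f'(a)=-1.304e+00  a ← 54.820349 − (+2.292e+00/-1.304e+00) = 56.577497
iter 2: u=1.156679  f(a)=+1.148e-01  f'(a)=-1.176e+00  a ← 56.577497 − (+1.148e-01/-1.176e+00) = 56.675070
iter 3: u=1.154688  f(a)=+3.217e-04  f'(a)=-1.170e+00  a ← 56.675070 − (+3.217e-04/-1.170e+00) = 56.675345
iter 4: u=1.154682  f(a)=+2.541e-09  f'(a)=-1.170e+00  a ← 56.675345 − (+2.541e-09/-1.170e+00) = 56.675345
iter 5: u=1.154682  f(a)=+0.000e+00  f'(a)=-1.170e+00  a ← 56.675345 − (+0.000e+00/-1.170e+00) = 56.675345
converged: |Δa| < 1e-12 after 5 iterations
sag = a·(cosh(S/(2a)) − 1) = 56.675345·(cosh(1.154682) − 1) = 42.171329
T_max/T_min = cosh(S/(2a)) = 1.744086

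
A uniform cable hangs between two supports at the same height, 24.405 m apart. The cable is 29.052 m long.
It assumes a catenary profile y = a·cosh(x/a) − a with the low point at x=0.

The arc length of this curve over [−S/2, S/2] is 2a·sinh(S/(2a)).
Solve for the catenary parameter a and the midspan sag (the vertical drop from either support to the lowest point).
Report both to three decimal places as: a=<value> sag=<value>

seed: a₀ = √(S³/(24(L−S))) = √(24.405³/(24·4.647)) = 11.416323
iter 1: u=1.068864  f(a)=+2.728e-01  f'(a)=-9.110e-01  a ← 11.416323 − (+2.728e-01/-9.110e-01) = 11.715769
iter 2: u=1.041545  f(a)=+1.110e-02  f'(a)=-8.382e-01  a ← 11.715769 − (+1.110e-02/-8.382e-01) = 11.729013
iter 3: u=1.040369  f(a)=+2.011e-05  f'(a)=-8.352e-01  a ← 11.729013 − (+2.011e-05/-8.352e-01) = 11.729037
iter 4: u=1.040367  f(a)=+6.628e-11  f'(a)=-8.352e-01  a ← 11.729037 − (+6.628e-11/-8.352e-01) = 11.729037
iter 5: u=1.040367  f(a)=+0.000e+00  f'(a)=-8.352e-01  a ← 11.729037 − (+0.000e+00/-8.352e-01) = 11.729037
converged: |Δa| < 1e-12 after 5 iterations
sag = a·(cosh(S/(2a)) − 1) = 11.729037·(cosh(1.040367) − 1) = 6.941126
T_max/T_min = cosh(S/(2a)) = 1.591790

a=11.729 sag=6.941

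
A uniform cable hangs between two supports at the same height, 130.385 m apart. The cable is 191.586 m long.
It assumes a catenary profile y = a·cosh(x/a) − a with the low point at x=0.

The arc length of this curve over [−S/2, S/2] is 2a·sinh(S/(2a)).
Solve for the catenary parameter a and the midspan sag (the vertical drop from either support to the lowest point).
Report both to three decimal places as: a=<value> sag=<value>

seed: a₀ = √(S³/(24(L−S))) = √(130.385³/(24·61.201)) = 38.846918
iter 1: u=1.678190  f(a)=+9.219e+00  f'(a)=-4.132e+00  a ← 38.846918 − (+9.219e+00/-4.132e+00) = 41.077901
iter 2: u=1.587046  f(a)=+8.538e-01  f'(a)=-3.399e+00  a ← 41.077901 − (+8.538e-01/-3.399e+00) = 41.329077
iter 3: u=1.577400  f(a)=+8.975e-03  f'(a)=-3.328e+00  a ← 41.329077 − (+8.975e-03/-3.328e+00) = 41.331774
iter 4: u=1.577297  f(a)=+1.015e-06  f'(a)=-3.327e+00  a ← 41.331774 − (+1.015e-06/-3.327e+00) = 41.331774
iter 5: u=1.577297  f(a)=-2.842e-14  f'(a)=-3.327e+00  a ← 41.331774 − (-2.842e-14/-3.327e+00) = 41.331774
converged: |Δa| < 1e-12 after 5 iterations
sag = a·(cosh(S/(2a)) − 1) = 41.331774·(cosh(1.577297) − 1) = 62.997581
T_max/T_min = cosh(S/(2a)) = 2.524193

a=41.332 sag=62.998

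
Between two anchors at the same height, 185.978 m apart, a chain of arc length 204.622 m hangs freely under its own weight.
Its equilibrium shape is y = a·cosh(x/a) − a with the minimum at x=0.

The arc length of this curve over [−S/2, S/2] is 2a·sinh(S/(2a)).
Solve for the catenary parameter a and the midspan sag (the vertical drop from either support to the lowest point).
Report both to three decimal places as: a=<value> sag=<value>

seed: a₀ = √(S³/(24(L−S))) = √(185.978³/(24·18.644)) = 119.899450
iter 1: u=0.775558  f(a)=+5.688e-01  f'(a)=-3.301e-01  a ← 119.899450 − (+5.688e-01/-3.301e-01) = 121.622553
iter 2: u=0.764570  f(a)=+1.249e-02  f'(a)=-3.157e-01  a ← 121.622553 − (+1.249e-02/-3.157e-01) = 121.662122
iter 3: u=0.764322  f(a)=+6.328e-06  f'(a)=-3.154e-01  a ← 121.662122 − (+6.328e-06/-3.154e-01) = 121.662142
iter 4: u=0.764322  f(a)=+1.563e-12  f'(a)=-3.154e-01  a ← 121.662142 − (+1.563e-12/-3.154e-01) = 121.662142
converged: |Δa| < 1e-12 after 4 iterations
sag = a·(cosh(S/(2a)) − 1) = 121.662142·(cosh(0.764322) − 1) = 37.300802
T_max/T_min = cosh(S/(2a)) = 1.306593

a=121.662 sag=37.301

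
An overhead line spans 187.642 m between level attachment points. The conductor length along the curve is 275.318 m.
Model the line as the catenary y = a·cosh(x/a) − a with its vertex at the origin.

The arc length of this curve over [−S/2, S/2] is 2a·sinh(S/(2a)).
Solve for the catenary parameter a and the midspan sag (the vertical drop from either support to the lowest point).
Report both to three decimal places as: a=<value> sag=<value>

a=59.603 sag=90.405

seed: a₀ = √(S³/(24(L−S))) = √(187.642³/(24·87.676)) = 56.033673
iter 1: u=1.674368  f(a)=+1.314e+01  f'(a)=-4.099e+00  a ← 56.033673 − (+1.314e+01/-4.099e+00) = 59.239879
iter 2: u=1.583747  f(a)=+1.212e+00  f'(a)=-3.375e+00  a ← 59.239879 − (+1.212e+00/-3.375e+00) = 59.599140
iter 3: u=1.574201  f(a)=+1.263e-02  f'(a)=-3.305e+00  a ← 59.599140 − (+1.263e-02/-3.305e+00) = 59.602963
iter 4: u=1.574100  f(a)=+1.403e-06  f'(a)=-3.304e+00  a ← 59.602963 − (+1.403e-06/-3.304e+00) = 59.602964
iter 5: u=1.574100  f(a)=+5.684e-14  f'(a)=-3.304e+00  a ← 59.602964 − (+5.684e-14/-3.304e+00) = 59.602964
converged: |Δa| < 1e-12 after 5 iterations
sag = a·(cosh(S/(2a)) − 1) = 59.602964·(cosh(1.574100) − 1) = 90.405415
T_max/T_min = cosh(S/(2a)) = 2.516794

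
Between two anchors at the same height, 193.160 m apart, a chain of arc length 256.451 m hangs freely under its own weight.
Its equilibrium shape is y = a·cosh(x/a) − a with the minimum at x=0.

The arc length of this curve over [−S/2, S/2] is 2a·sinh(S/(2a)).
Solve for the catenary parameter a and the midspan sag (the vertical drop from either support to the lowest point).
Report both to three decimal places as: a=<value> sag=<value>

a=72.039 sag=75.037

seed: a₀ = √(S³/(24(L−S))) = √(193.160³/(24·63.291)) = 68.880961
iter 1: u=1.402129  f(a)=+6.521e+00  f'(a)=-2.225e+00  a ← 68.880961 − (+6.521e+00/-2.225e+00) = 71.811238
iter 2: u=1.344915  f(a)=+4.392e-01  f'(a)=-1.935e+00  a ← 71.811238 − (+4.392e-01/-1.935e+00) = 72.038239
iter 3: u=1.340677  f(a)=+2.310e-03  f'(a)=-1.914e+00  a ← 72.038239 − (+2.310e-03/-1.914e+00) = 72.039445
iter 4: u=1.340654  f(a)=+6.469e-08  f'(a)=-1.914e+00  a ← 72.039445 − (+6.469e-08/-1.914e+00) = 72.039446
iter 5: u=1.340654  f(a)=+0.000e+00  f'(a)=-1.914e+00  a ← 72.039446 − (+0.000e+00/-1.914e+00) = 72.039446
converged: |Δa| < 1e-12 after 5 iterations
sag = a·(cosh(S/(2a)) − 1) = 72.039446·(cosh(1.340654) − 1) = 75.036931
T_max/T_min = cosh(S/(2a)) = 2.041609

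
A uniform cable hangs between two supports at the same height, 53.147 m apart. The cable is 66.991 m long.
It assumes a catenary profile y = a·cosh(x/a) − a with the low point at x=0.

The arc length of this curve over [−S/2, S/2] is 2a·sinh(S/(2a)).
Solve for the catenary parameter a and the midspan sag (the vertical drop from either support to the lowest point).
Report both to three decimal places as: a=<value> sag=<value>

seed: a₀ = √(S³/(24(L−S))) = √(53.147³/(24·13.844)) = 21.256009
iter 1: u=1.250164  f(a)=+1.123e+00  f'(a)=-1.518e+00  a ← 21.256009 − (+1.123e+00/-1.518e+00) = 21.995851
iter 2: u=1.208114  f(a)=+6.129e-02  f'(a)=-1.356e+00  a ← 21.995851 − (+6.129e-02/-1.356e+00) = 22.041044
iter 3: u=1.205637  f(a)=+2.059e-04  f'(a)=-1.347e+00  a ← 22.041044 − (+2.059e-04/-1.347e+00) = 22.041197
iter 4: u=1.205629  f(a)=+2.342e-09  f'(a)=-1.347e+00  a ← 22.041197 − (+2.342e-09/-1.347e+00) = 22.041197
iter 5: u=1.205629  f(a)=+0.000e+00  f'(a)=-1.347e+00  a ← 22.041197 − (+0.000e+00/-1.347e+00) = 22.041197
converged: |Δa| < 1e-12 after 5 iterations
sag = a·(cosh(S/(2a)) − 1) = 22.041197·(cosh(1.205629) − 1) = 18.055722
T_max/T_min = cosh(S/(2a)) = 1.819181

a=22.041 sag=18.056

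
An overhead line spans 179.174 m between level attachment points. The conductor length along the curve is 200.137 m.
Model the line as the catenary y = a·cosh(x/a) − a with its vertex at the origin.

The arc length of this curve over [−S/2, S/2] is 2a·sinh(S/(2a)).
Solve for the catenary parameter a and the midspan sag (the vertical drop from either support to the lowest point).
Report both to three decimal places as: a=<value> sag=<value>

seed: a₀ = √(S³/(24(L−S))) = √(179.174³/(24·20.963)) = 106.925218
iter 1: u=0.837847  f(a)=+7.482e-01  f'(a)=-4.203e-01  a ← 106.925218 − (+7.482e-01/-4.203e-01) = 108.705265
iter 2: u=0.824128  f(a)=+1.909e-02  f'(a)=-3.991e-01  a ← 108.705265 − (+1.909e-02/-3.991e-01) = 108.753102
iter 3: u=0.823765  f(a)=+1.316e-05  f'(a)=-3.986e-01  a ← 108.753102 − (+1.316e-05/-3.986e-01) = 108.753135
iter 4: u=0.823765  f(a)=+6.196e-12  f'(a)=-3.986e-01  a ← 108.753135 − (+6.196e-12/-3.986e-01) = 108.753135
converged: |Δa| < 1e-12 after 4 iterations
sag = a·(cosh(S/(2a)) − 1) = 108.753135·(cosh(0.823765) − 1) = 39.033702
T_max/T_min = cosh(S/(2a)) = 1.358920

a=108.753 sag=39.034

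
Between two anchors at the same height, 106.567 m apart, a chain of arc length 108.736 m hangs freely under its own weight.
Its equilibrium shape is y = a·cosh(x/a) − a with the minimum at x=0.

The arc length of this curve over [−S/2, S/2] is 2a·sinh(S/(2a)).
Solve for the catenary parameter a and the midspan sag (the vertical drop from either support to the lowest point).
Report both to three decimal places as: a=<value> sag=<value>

a=152.938 sag=9.376

seed: a₀ = √(S³/(24(L−S))) = √(106.567³/(24·2.169)) = 152.475025
iter 1: u=0.349457  f(a)=+1.328e-02  f'(a)=-2.880e-02  a ← 152.475025 − (+1.328e-02/-2.880e-02) = 152.936232
iter 2: u=0.348403  f(a)=+6.051e-05  f'(a)=-2.854e-02  a ← 152.936232 − (+6.051e-05/-2.854e-02) = 152.938352
iter 3: u=0.348399  f(a)=+1.268e-09  f'(a)=-2.854e-02  a ← 152.938352 − (+1.268e-09/-2.854e-02) = 152.938352
iter 4: u=0.348399  f(a)=+0.000e+00  f'(a)=-2.854e-02  a ← 152.938352 − (+0.000e+00/-2.854e-02) = 152.938352
converged: |Δa| < 1e-12 after 4 iterations
sag = a·(cosh(S/(2a)) − 1) = 152.938352·(cosh(0.348399) − 1) = 9.376216
T_max/T_min = cosh(S/(2a)) = 1.061307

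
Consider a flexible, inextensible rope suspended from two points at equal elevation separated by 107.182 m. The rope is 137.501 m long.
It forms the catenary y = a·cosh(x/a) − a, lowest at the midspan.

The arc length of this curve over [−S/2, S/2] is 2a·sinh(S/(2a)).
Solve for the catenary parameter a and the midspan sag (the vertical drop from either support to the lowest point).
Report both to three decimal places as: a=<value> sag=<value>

seed: a₀ = √(S³/(24(L−S))) = √(107.182³/(24·30.319)) = 41.135779
iter 1: u=1.302783  f(a)=+2.679e+00  f'(a)=-1.740e+00  a ← 41.135779 − (+2.679e+00/-1.740e+00) = 42.675722
iter 2: u=1.255773  f(a)=+1.578e-01  f'(a)=-1.540e+00  a ← 42.675722 − (+1.578e-01/-1.540e+00) = 42.778163
iter 3: u=1.252765  f(a)=+6.232e-04  f'(a)=-1.528e+00  a ← 42.778163 − (+6.232e-04/-1.528e+00) = 42.778570
iter 4: u=1.252753  f(a)=+9.804e-09  f'(a)=-1.528e+00  a ← 42.778570 − (+9.804e-09/-1.528e+00) = 42.778570
iter 5: u=1.252753  f(a)=+2.842e-14  f'(a)=-1.528e+00  a ← 42.778570 − (+2.842e-14/-1.528e+00) = 42.778570
converged: |Δa| < 1e-12 after 5 iterations
sag = a·(cosh(S/(2a)) − 1) = 42.778570·(cosh(1.252753) − 1) = 38.194495
T_max/T_min = cosh(S/(2a)) = 1.892842

a=42.779 sag=38.194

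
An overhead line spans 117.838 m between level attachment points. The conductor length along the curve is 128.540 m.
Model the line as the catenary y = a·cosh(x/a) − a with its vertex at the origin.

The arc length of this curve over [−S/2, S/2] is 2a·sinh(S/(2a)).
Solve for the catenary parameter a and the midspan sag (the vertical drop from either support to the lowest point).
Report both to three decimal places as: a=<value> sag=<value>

seed: a₀ = √(S³/(24(L−S))) = √(117.838³/(24·10.702)) = 79.815998
iter 1: u=0.738185  f(a)=+2.954e-01  f'(a)=-2.831e-01  a ← 79.815998 − (+2.954e-01/-2.831e-01) = 80.859558
iter 2: u=0.728658  f(a)=+5.893e-03  f'(a)=-2.719e-01  a ← 80.859558 − (+5.893e-03/-2.719e-01) = 80.881234
iter 3: u=0.728463  f(a)=+2.451e-06  f'(a)=-2.716e-01  a ← 80.881234 − (+2.451e-06/-2.716e-01) = 80.881243
iter 4: u=0.728463  f(a)=+3.979e-13  f'(a)=-2.716e-01  a ← 80.881243 − (+3.979e-13/-2.716e-01) = 80.881243
converged: |Δa| < 1e-12 after 4 iterations
sag = a·(cosh(S/(2a)) − 1) = 80.881243·(cosh(0.728463) − 1) = 22.426106
T_max/T_min = cosh(S/(2a)) = 1.277272

a=80.881 sag=22.426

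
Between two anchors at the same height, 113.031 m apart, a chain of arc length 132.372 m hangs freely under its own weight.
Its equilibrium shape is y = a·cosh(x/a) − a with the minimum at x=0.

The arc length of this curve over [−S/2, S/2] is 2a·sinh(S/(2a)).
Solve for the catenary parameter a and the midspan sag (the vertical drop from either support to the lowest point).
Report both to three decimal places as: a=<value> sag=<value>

a=57.155 sag=30.294

seed: a₀ = √(S³/(24(L−S))) = √(113.031³/(24·19.341)) = 55.776502
iter 1: u=1.013249  f(a)=+1.017e+00  f'(a)=-7.674e-01  a ← 55.776502 − (+1.017e+00/-7.674e-01) = 57.102394
iter 2: u=0.989722  f(a)=+3.741e-02  f'(a)=-7.119e-01  a ← 57.102394 − (+3.741e-02/-7.119e-01) = 57.154945
iter 3: u=0.988812  f(a)=+5.485e-05  f'(a)=-7.098e-01  a ← 57.154945 − (+5.485e-05/-7.098e-01) = 57.155023
iter 4: u=0.988811  f(a)=+1.183e-10  f'(a)=-7.098e-01  a ← 57.155023 − (+1.183e-10/-7.098e-01) = 57.155023
iter 5: u=0.988811  f(a)=+0.000e+00  f'(a)=-7.098e-01  a ← 57.155023 − (+0.000e+00/-7.098e-01) = 57.155023
converged: |Δa| < 1e-12 after 5 iterations
sag = a·(cosh(S/(2a)) − 1) = 57.155023·(cosh(0.988811) − 1) = 30.293724
T_max/T_min = cosh(S/(2a)) = 1.530027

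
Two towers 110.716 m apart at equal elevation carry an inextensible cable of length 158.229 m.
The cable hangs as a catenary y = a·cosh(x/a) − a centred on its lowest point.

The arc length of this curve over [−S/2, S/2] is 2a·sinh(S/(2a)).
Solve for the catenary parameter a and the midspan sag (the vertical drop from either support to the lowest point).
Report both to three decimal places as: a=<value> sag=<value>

a=36.531 sag=50.610

seed: a₀ = √(S³/(24(L−S))) = √(110.716³/(24·47.513)) = 34.498780
iter 1: u=1.604636  f(a)=+6.506e+00  f'(a)=-3.532e+00  a ← 34.498780 − (+6.506e+00/-3.532e+00) = 36.340640
iter 2: u=1.523308  f(a)=+5.573e-01  f'(a)=-2.951e+00  a ← 36.340640 − (+5.573e-01/-2.951e+00) = 36.529522
iter 3: u=1.515432  f(a)=+4.937e-03  f'(a)=-2.899e+00  a ← 36.529522 − (+4.937e-03/-2.899e+00) = 36.531225
iter 4: u=1.515361  f(a)=+3.950e-07  f'(a)=-2.898e+00  a ← 36.531225 − (+3.950e-07/-2.898e+00) = 36.531225
iter 5: u=1.515361  f(a)=+2.842e-14  f'(a)=-2.898e+00  a ← 36.531225 − (+2.842e-14/-2.898e+00) = 36.531225
converged: |Δa| < 1e-12 after 5 iterations
sag = a·(cosh(S/(2a)) − 1) = 36.531225·(cosh(1.515361) − 1) = 50.610238
T_max/T_min = cosh(S/(2a)) = 2.385397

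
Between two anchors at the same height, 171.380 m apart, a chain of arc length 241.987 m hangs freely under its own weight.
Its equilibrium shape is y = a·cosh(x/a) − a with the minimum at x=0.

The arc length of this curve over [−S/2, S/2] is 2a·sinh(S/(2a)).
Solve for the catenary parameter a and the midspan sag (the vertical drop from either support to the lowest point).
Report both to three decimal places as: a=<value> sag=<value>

a=57.594 sag=76.408

seed: a₀ = √(S³/(24(L−S))) = √(171.380³/(24·70.607)) = 54.501783
iter 1: u=1.572242  f(a)=+9.258e+00  f'(a)=-3.291e+00  a ← 54.501783 − (+9.258e+00/-3.291e+00) = 57.315329
iter 2: u=1.495063  f(a)=+7.652e-01  f'(a)=-2.767e+00  a ← 57.315329 − (+7.652e-01/-2.767e+00) = 57.591862
iter 3: u=1.487884  f(a)=+6.269e-03  f'(a)=-2.722e+00  a ← 57.591862 − (+6.269e-03/-2.722e+00) = 57.594165
iter 4: u=1.487824  f(a)=+4.282e-07  f'(a)=-2.722e+00  a ← 57.594165 − (+4.282e-07/-2.722e+00) = 57.594165
iter 5: u=1.487824  f(a)=+5.684e-14  f'(a)=-2.722e+00  a ← 57.594165 − (+5.684e-14/-2.722e+00) = 57.594165
converged: |Δa| < 1e-12 after 5 iterations
sag = a·(cosh(S/(2a)) − 1) = 57.594165·(cosh(1.487824) − 1) = 76.407756
T_max/T_min = cosh(S/(2a)) = 2.326658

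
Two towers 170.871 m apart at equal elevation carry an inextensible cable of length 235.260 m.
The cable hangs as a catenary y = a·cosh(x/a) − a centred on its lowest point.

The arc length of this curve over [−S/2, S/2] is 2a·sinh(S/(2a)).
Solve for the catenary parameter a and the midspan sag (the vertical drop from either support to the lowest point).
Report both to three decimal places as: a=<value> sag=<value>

a=59.787 sag=72.165

seed: a₀ = √(S³/(24(L−S))) = √(170.871³/(24·64.389)) = 56.818672
iter 1: u=1.503652  f(a)=+7.683e+00  f'(a)=-2.822e+00  a ← 56.818672 − (+7.683e+00/-2.822e+00) = 59.541313
iter 2: u=1.434894  f(a)=+5.868e-01  f'(a)=-2.406e+00  a ← 59.541313 − (+5.868e-01/-2.406e+00) = 59.785193
iter 3: u=1.429041  f(a)=+4.048e-03  f'(a)=-2.373e+00  a ← 59.785193 − (+4.048e-03/-2.373e+00) = 59.786899
iter 4: u=1.429000  f(a)=+1.956e-07  f'(a)=-2.373e+00  a ← 59.786899 − (+1.956e-07/-2.373e+00) = 59.786899
iter 5: u=1.429000  f(a)=-2.842e-14  f'(a)=-2.373e+00  a ← 59.786899 − (-2.842e-14/-2.373e+00) = 59.786899
converged: |Δa| < 1e-12 after 5 iterations
sag = a·(cosh(S/(2a)) − 1) = 59.786899·(cosh(1.429000) − 1) = 72.164949
T_max/T_min = cosh(S/(2a)) = 2.207036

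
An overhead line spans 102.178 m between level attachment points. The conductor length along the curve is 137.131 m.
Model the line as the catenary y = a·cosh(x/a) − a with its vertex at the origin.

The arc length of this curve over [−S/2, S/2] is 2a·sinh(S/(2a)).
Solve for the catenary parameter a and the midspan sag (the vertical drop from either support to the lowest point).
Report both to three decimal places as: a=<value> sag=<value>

a=37.363 sag=40.722

seed: a₀ = √(S³/(24(L−S))) = √(102.178³/(24·34.953)) = 35.660567
iter 1: u=1.432647  f(a)=+3.767e+00  f'(a)=-2.393e+00  a ← 35.660567 − (+3.767e+00/-2.393e+00) = 37.234704
iter 2: u=1.372080  f(a)=+2.638e-01  f'(a)=-2.069e+00  a ← 37.234704 − (+2.638e-01/-2.069e+00) = 37.362223
iter 3: u=1.367397  f(a)=+1.509e-03  f'(a)=-2.045e+00  a ← 37.362223 − (+1.509e-03/-2.045e+00) = 37.362961
iter 4: u=1.367370  f(a)=+5.000e-08  f'(a)=-2.045e+00  a ← 37.362961 − (+5.000e-08/-2.045e+00) = 37.362961
iter 5: u=1.367370  f(a)=+0.000e+00  f'(a)=-2.045e+00  a ← 37.362961 − (+0.000e+00/-2.045e+00) = 37.362961
converged: |Δa| < 1e-12 after 5 iterations
sag = a·(cosh(S/(2a)) − 1) = 37.362961·(cosh(1.367370) − 1) = 40.721728
T_max/T_min = cosh(S/(2a)) = 2.089896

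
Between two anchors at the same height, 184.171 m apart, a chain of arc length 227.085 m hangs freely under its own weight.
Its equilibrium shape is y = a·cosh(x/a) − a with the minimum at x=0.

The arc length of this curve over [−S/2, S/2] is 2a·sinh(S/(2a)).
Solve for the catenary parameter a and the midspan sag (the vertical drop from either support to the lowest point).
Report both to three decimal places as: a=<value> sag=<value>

seed: a₀ = √(S³/(24(L−S))) = √(184.171³/(24·42.914)) = 77.880145
iter 1: u=1.182400  f(a)=+3.102e+00  f'(a)=-1.264e+00  a ← 77.880145 − (+3.102e+00/-1.264e+00) = 80.333946
iter 2: u=1.146284  f(a)=+1.526e-01  f'(a)=-1.142e+00  a ← 80.333946 − (+1.526e-01/-1.142e+00) = 80.467544
iter 3: u=1.144381  f(a)=+4.119e-04  f'(a)=-1.136e+00  a ← 80.467544 − (+4.119e-04/-1.136e+00) = 80.467907
iter 4: u=1.144375  f(a)=+3.018e-09  f'(a)=-1.136e+00  a ← 80.467907 − (+3.018e-09/-1.136e+00) = 80.467907
iter 5: u=1.144375  f(a)=+2.842e-14  f'(a)=-1.136e+00  a ← 80.467907 − (+2.842e-14/-1.136e+00) = 80.467907
converged: |Δa| < 1e-12 after 5 iterations
sag = a·(cosh(S/(2a)) − 1) = 80.467907·(cosh(1.144375) − 1) = 58.697403
T_max/T_min = cosh(S/(2a)) = 1.729451

a=80.468 sag=58.697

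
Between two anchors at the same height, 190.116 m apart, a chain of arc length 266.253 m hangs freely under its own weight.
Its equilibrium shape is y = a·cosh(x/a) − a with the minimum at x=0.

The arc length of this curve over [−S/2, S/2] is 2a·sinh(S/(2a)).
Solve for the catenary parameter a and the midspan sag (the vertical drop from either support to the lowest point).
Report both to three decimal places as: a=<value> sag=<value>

a=64.713 sag=83.309

seed: a₀ = √(S³/(24(L−S))) = √(190.116³/(24·76.137)) = 61.323157
iter 1: u=1.550116  f(a)=+9.689e+00  f'(a)=-3.133e+00  a ← 61.323157 − (+9.689e+00/-3.133e+00) = 64.415217
iter 2: u=1.475707  f(a)=+7.810e-01  f'(a)=-2.647e+00  a ← 64.415217 − (+7.810e-01/-2.647e+00) = 64.710290
iter 3: u=1.468978  f(a)=+6.058e-03  f'(a)=-2.606e+00  a ← 64.710290 − (+6.058e-03/-2.606e+00) = 64.712615
iter 4: u=1.468925  f(a)=+3.708e-07  f'(a)=-2.606e+00  a ← 64.712615 − (+3.708e-07/-2.606e+00) = 64.712615
iter 5: u=1.468925  f(a)=+0.000e+00  f'(a)=-2.606e+00  a ← 64.712615 − (+0.000e+00/-2.606e+00) = 64.712615
converged: |Δa| < 1e-12 after 5 iterations
sag = a·(cosh(S/(2a)) − 1) = 64.712615·(cosh(1.468925) − 1) = 83.308963
T_max/T_min = cosh(S/(2a)) = 2.287368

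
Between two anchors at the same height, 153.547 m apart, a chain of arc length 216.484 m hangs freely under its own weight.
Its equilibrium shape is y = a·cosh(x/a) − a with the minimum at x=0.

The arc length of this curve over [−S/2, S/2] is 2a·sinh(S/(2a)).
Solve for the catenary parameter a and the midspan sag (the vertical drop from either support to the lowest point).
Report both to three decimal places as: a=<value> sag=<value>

a=51.720 sag=68.244

seed: a₀ = √(S³/(24(L−S))) = √(153.547³/(24·62.937)) = 48.955711
iter 1: u=1.568224  f(a)=+8.208e+00  f'(a)=-3.262e+00  a ← 48.955711 − (+8.208e+00/-3.262e+00) = 51.472260
iter 2: u=1.491551  f(a)=+6.754e-01  f'(a)=-2.745e+00  a ← 51.472260 − (+6.754e-01/-2.745e+00) = 51.718288
iter 3: u=1.484456  f(a)=+5.478e-03  f'(a)=-2.701e+00  a ← 51.718288 − (+5.478e-03/-2.701e+00) = 51.720317
iter 4: u=1.484397  f(a)=+3.669e-07  f'(a)=-2.700e+00  a ← 51.720317 − (+3.669e-07/-2.700e+00) = 51.720317
iter 5: u=1.484397  f(a)=+2.842e-14  f'(a)=-2.700e+00  a ← 51.720317 − (+2.842e-14/-2.700e+00) = 51.720317
converged: |Δa| < 1e-12 after 5 iterations
sag = a·(cosh(S/(2a)) − 1) = 51.720317·(cosh(1.484397) − 1) = 68.243518
T_max/T_min = cosh(S/(2a)) = 2.319472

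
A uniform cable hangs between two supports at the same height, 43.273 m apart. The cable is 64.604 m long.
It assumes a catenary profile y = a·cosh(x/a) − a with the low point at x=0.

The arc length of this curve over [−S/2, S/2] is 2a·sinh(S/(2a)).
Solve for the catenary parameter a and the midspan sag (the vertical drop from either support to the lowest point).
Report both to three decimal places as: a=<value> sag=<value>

a=13.423 sag=21.557

seed: a₀ = √(S³/(24(L−S))) = √(43.273³/(24·21.331)) = 12.580974
iter 1: u=1.719779  f(a)=+3.386e+00  f'(a)=-4.506e+00  a ← 12.580974 − (+3.386e+00/-4.506e+00) = 13.332435
iter 2: u=1.622847  f(a)=+3.271e-01  f'(a)=-3.674e+00  a ← 13.332435 − (+3.271e-01/-3.674e+00) = 13.421467
iter 3: u=1.612082  f(a)=+3.773e-03  f'(a)=-3.590e+00  a ← 13.421467 − (+3.773e-03/-3.590e+00) = 13.422518
iter 4: u=1.611955  f(a)=+5.148e-07  f'(a)=-3.589e+00  a ← 13.422518 − (+5.148e-07/-3.589e+00) = 13.422519
iter 5: u=1.611955  f(a)=+0.000e+00  f'(a)=-3.589e+00  a ← 13.422519 − (+0.000e+00/-3.589e+00) = 13.422519
converged: |Δa| < 1e-12 after 5 iterations
sag = a·(cosh(S/(2a)) − 1) = 13.422519·(cosh(1.611955) − 1) = 21.557236
T_max/T_min = cosh(S/(2a)) = 2.606050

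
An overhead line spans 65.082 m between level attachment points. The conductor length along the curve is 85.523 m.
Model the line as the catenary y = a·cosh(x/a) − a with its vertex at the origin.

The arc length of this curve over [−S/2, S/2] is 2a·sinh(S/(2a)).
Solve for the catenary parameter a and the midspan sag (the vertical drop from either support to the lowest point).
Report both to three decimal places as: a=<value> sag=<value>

seed: a₀ = √(S³/(24(L−S))) = √(65.082³/(24·20.441)) = 23.704710
iter 1: u=1.372765  f(a)=+2.015e+00  f'(a)=-2.072e+00  a ← 23.704710 − (+2.015e+00/-2.072e+00) = 24.676945
iter 2: u=1.318680  f(a)=+1.306e-01  f'(a)=-1.812e+00  a ← 24.676945 − (+1.306e-01/-1.812e+00) = 24.749026
iter 3: u=1.314840  f(a)=+6.326e-04  f'(a)=-1.794e+00  a ← 24.749026 − (+6.326e-04/-1.794e+00) = 24.749378
iter 4: u=1.314821  f(a)=+1.501e-08  f'(a)=-1.794e+00  a ← 24.749378 − (+1.501e-08/-1.794e+00) = 24.749378
iter 5: u=1.314821  f(a)=-1.421e-14  f'(a)=-1.794e+00  a ← 24.749378 − (-1.421e-14/-1.794e+00) = 24.749378
converged: |Δa| < 1e-12 after 5 iterations
sag = a·(cosh(S/(2a)) − 1) = 24.749378·(cosh(1.314821) − 1) = 24.657884
T_max/T_min = cosh(S/(2a)) = 1.996303

a=24.749 sag=24.658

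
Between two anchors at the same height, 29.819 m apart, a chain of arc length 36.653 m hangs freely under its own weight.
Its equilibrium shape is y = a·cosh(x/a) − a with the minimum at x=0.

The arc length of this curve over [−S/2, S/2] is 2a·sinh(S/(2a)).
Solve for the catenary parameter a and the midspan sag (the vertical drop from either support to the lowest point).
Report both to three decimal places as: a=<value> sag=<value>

a=13.130 sag=9.414

seed: a₀ = √(S³/(24(L−S))) = √(29.819³/(24·6.834)) = 12.714419
iter 1: u=1.172645  f(a)=+4.856e-01  f'(a)=-1.230e+00  a ← 12.714419 − (+4.856e-01/-1.230e+00) = 13.109089
iter 2: u=1.137341  f(a)=+2.353e-02  f'(a)=-1.114e+00  a ← 13.109089 − (+2.353e-02/-1.114e+00) = 13.130213
iter 3: u=1.135511  f(a)=+6.145e-05  f'(a)=-1.108e+00  a ← 13.130213 − (+6.145e-05/-1.108e+00) = 13.130269
iter 4: u=1.135506  f(a)=+4.217e-10  f'(a)=-1.108e+00  a ← 13.130269 − (+4.217e-10/-1.108e+00) = 13.130269
iter 5: u=1.135506  f(a)=-7.105e-15  f'(a)=-1.108e+00  a ← 13.130269 − (-7.105e-15/-1.108e+00) = 13.130269
converged: |Δa| < 1e-12 after 5 iterations
sag = a·(cosh(S/(2a)) − 1) = 13.130269·(cosh(1.135506) − 1) = 9.414455
T_max/T_min = cosh(S/(2a)) = 1.717004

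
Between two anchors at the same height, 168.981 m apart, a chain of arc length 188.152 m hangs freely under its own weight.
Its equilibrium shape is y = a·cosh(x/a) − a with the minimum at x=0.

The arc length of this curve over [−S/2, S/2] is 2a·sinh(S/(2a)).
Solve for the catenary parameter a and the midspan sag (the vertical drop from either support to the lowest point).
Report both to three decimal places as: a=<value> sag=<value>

seed: a₀ = √(S³/(24(L−S))) = √(168.981³/(24·19.171)) = 102.406803
iter 1: u=0.825048  f(a)=+6.632e-01  f'(a)=-4.005e-01  a ← 102.406803 − (+6.632e-01/-4.005e-01) = 104.062552
iter 2: u=0.811920  f(a)=+1.643e-02  f'(a)=-3.809e-01  a ← 104.062552 − (+1.643e-02/-3.809e-01) = 104.105675
iter 3: u=0.811584  f(a)=+1.064e-05  f'(a)=-3.804e-01  a ← 104.105675 − (+1.064e-05/-3.804e-01) = 104.105703
iter 4: u=0.811584  f(a)=+4.462e-12  f'(a)=-3.804e-01  a ← 104.105703 − (+4.462e-12/-3.804e-01) = 104.105703
converged: |Δa| < 1e-12 after 4 iterations
sag = a·(cosh(S/(2a)) − 1) = 104.105703·(cosh(0.811584) − 1) = 36.209268
T_max/T_min = cosh(S/(2a)) = 1.347813

a=104.106 sag=36.209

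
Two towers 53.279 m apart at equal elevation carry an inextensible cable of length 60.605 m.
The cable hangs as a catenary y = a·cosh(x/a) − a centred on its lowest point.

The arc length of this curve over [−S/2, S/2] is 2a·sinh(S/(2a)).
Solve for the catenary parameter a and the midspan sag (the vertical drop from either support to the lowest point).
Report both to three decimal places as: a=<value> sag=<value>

a=29.916 sag=12.666

seed: a₀ = √(S³/(24(L−S))) = √(53.279³/(24·7.326)) = 29.328849
iter 1: u=0.908304  f(a)=+3.082e-01  f'(a)=-5.420e-01  a ← 29.328849 − (+3.082e-01/-5.420e-01) = 29.897472
iter 2: u=0.891029  f(a)=+9.192e-03  f'(a)=-5.101e-01  a ← 29.897472 − (+9.192e-03/-5.101e-01) = 29.915490
iter 3: u=0.890492  f(a)=+8.732e-06  f'(a)=-5.092e-01  a ← 29.915490 − (+8.732e-06/-5.092e-01) = 29.915507
iter 4: u=0.890491  f(a)=+7.908e-12  f'(a)=-5.092e-01  a ← 29.915507 − (+7.908e-12/-5.092e-01) = 29.915507
converged: |Δa| < 1e-12 after 4 iterations
sag = a·(cosh(S/(2a)) − 1) = 29.915507·(cosh(0.890491) − 1) = 12.665933
T_max/T_min = cosh(S/(2a)) = 1.423390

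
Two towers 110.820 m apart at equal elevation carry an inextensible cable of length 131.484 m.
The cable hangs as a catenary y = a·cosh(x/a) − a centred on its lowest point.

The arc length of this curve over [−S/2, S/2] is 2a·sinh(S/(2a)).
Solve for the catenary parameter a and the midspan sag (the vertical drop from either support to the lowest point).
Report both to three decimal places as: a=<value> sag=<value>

a=53.792 sag=31.153

seed: a₀ = √(S³/(24(L−S))) = √(110.820³/(24·20.664)) = 52.385899
iter 1: u=1.057727  f(a)=+1.187e+00  f'(a)=-8.808e-01  a ← 52.385899 − (+1.187e+00/-8.808e-01) = 53.733805
iter 2: u=1.031194  f(a)=+4.736e-02  f'(a)=-8.118e-01  a ← 53.733805 − (+4.736e-02/-8.118e-01) = 53.792152
iter 3: u=1.030076  f(a)=+8.233e-05  f'(a)=-8.089e-01  a ← 53.792152 − (+8.233e-05/-8.089e-01) = 53.792254
iter 4: u=1.030074  f(a)=+2.497e-10  f'(a)=-8.089e-01  a ← 53.792254 − (+2.497e-10/-8.089e-01) = 53.792254
iter 5: u=1.030074  f(a)=+0.000e+00  f'(a)=-8.089e-01  a ← 53.792254 − (+0.000e+00/-8.089e-01) = 53.792254
converged: |Δa| < 1e-12 after 5 iterations
sag = a·(cosh(S/(2a)) − 1) = 53.792254·(cosh(1.030074) − 1) = 31.152535
T_max/T_min = cosh(S/(2a)) = 1.579127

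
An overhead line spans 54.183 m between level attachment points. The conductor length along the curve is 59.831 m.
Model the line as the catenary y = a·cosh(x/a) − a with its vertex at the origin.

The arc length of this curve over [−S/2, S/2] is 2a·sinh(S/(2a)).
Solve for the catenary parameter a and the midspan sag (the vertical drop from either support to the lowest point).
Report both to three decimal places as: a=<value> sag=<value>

a=34.780 sag=11.096

seed: a₀ = √(S³/(24(L−S))) = √(54.183³/(24·5.648)) = 34.256391
iter 1: u=0.790845  f(a)=+1.793e-01  f'(a)=-3.508e-01  a ← 34.256391 − (+1.793e-01/-3.508e-01) = 34.767385
iter 2: u=0.779222  f(a)=+4.090e-03  f'(a)=-3.350e-01  a ← 34.767385 − (+4.090e-03/-3.350e-01) = 34.779594
iter 3: u=0.778948  f(a)=+2.239e-06  f'(a)=-3.346e-01  a ← 34.779594 − (+2.239e-06/-3.346e-01) = 34.779601
iter 4: u=0.778948  f(a)=+6.892e-13  f'(a)=-3.346e-01  a ← 34.779601 − (+6.892e-13/-3.346e-01) = 34.779601
converged: |Δa| < 1e-12 after 4 iterations
sag = a·(cosh(S/(2a)) − 1) = 34.779601·(cosh(0.778948) − 1) = 11.095858
T_max/T_min = cosh(S/(2a)) = 1.319034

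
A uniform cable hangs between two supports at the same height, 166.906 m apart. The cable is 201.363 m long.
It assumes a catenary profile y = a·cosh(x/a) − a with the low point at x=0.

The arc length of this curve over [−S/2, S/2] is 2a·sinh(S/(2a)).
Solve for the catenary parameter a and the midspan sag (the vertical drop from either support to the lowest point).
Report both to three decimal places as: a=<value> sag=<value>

seed: a₀ = √(S³/(24(L−S))) = √(166.906³/(24·34.457)) = 74.983131
iter 1: u=1.112957  f(a)=+2.198e+00  f'(a)=-1.038e+00  a ← 74.983131 − (+2.198e+00/-1.038e+00) = 77.100631
iter 2: u=1.082391  f(a)=+9.655e-02  f'(a)=-9.487e-01  a ← 77.100631 − (+9.655e-02/-9.487e-01) = 77.202404
iter 3: u=1.080964  f(a)=+2.052e-04  f'(a)=-9.446e-01  a ← 77.202404 − (+2.052e-04/-9.446e-01) = 77.202621
iter 4: u=1.080961  f(a)=+9.316e-10  f'(a)=-9.446e-01  a ← 77.202621 − (+9.316e-10/-9.446e-01) = 77.202621
iter 5: u=1.080961  f(a)=-2.842e-14  f'(a)=-9.446e-01  a ← 77.202621 − (-2.842e-14/-9.446e-01) = 77.202621
converged: |Δa| < 1e-12 after 5 iterations
sag = a·(cosh(S/(2a)) − 1) = 77.202621·(cosh(1.080961) − 1) = 49.671368
T_max/T_min = cosh(S/(2a)) = 1.643390

a=77.203 sag=49.671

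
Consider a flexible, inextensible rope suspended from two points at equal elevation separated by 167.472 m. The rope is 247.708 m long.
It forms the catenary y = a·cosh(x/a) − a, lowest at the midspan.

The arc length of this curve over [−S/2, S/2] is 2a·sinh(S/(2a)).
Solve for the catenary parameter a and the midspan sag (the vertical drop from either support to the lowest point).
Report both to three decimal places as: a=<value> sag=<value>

seed: a₀ = √(S³/(24(L−S))) = √(167.472³/(24·80.236)) = 49.388184
iter 1: u=1.695466  f(a)=+1.235e+01  f'(a)=-4.284e+00  a ← 49.388184 − (+1.235e+01/-4.284e+00) = 52.271682
iter 2: u=1.601938  f(a)=+1.165e+00  f'(a)=-3.512e+00  a ← 52.271682 − (+1.165e+00/-3.512e+00) = 52.603326
iter 3: u=1.591838  f(a)=+1.273e-02  f'(a)=-3.435e+00  a ← 52.603326 − (+1.273e-02/-3.435e+00) = 52.607031
iter 4: u=1.591726  f(a)=+1.557e-06  f'(a)=-3.434e+00  a ← 52.607031 − (+1.557e-06/-3.434e+00) = 52.607032
iter 5: u=1.591726  f(a)=-2.842e-14  f'(a)=-3.434e+00  a ← 52.607032 − (-2.842e-14/-3.434e+00) = 52.607032
converged: |Δa| < 1e-12 after 5 iterations
sag = a·(cosh(S/(2a)) − 1) = 52.607032·(cosh(1.591726) − 1) = 81.956385
T_max/T_min = cosh(S/(2a)) = 2.557898

a=52.607 sag=81.956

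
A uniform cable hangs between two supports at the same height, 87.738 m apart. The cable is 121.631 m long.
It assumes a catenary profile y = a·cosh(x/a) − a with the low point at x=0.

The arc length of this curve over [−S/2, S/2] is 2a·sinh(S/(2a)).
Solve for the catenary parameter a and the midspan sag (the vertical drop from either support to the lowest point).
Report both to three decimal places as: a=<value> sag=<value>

seed: a₀ = √(S³/(24(L−S))) = √(87.738³/(24·33.893)) = 28.815156
iter 1: u=1.522428  f(a)=+4.152e+00  f'(a)=-2.945e+00  a ← 28.815156 − (+4.152e+00/-2.945e+00) = 30.224999
iter 2: u=1.451414  f(a)=+3.241e-01  f'(a)=-2.501e+00  a ← 30.224999 − (+3.241e-01/-2.501e+00) = 30.354588
iter 3: u=1.445218  f(a)=+2.346e-03  f'(a)=-2.465e+00  a ← 30.354588 − (+2.346e-03/-2.465e+00) = 30.355539
iter 4: u=1.445173  f(a)=+1.248e-07  f'(a)=-2.465e+00  a ← 30.355539 − (+1.248e-07/-2.465e+00) = 30.355539
iter 5: u=1.445173  f(a)=-2.842e-14  f'(a)=-2.465e+00  a ← 30.355539 − (-2.842e-14/-2.465e+00) = 30.355539
converged: |Δa| < 1e-12 after 5 iterations
sag = a·(cosh(S/(2a)) − 1) = 30.355539·(cosh(1.445173) − 1) = 37.614923
T_max/T_min = cosh(S/(2a)) = 2.239145

a=30.356 sag=37.615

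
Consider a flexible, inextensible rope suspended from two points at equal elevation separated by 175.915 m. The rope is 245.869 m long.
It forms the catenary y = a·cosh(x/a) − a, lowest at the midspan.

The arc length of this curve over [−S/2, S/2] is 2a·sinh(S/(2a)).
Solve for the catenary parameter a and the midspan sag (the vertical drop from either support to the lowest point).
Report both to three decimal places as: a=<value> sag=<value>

a=60.070 sag=76.756

seed: a₀ = √(S³/(24(L−S))) = √(175.915³/(24·69.954)) = 56.943271
iter 1: u=1.544651  f(a)=+8.835e+00  f'(a)=-3.095e+00  a ← 56.943271 − (+8.835e+00/-3.095e+00) = 59.797646
iter 2: u=1.470919  f(a)=+7.078e-01  f'(a)=-2.618e+00  a ← 59.797646 − (+7.078e-01/-2.618e+00) = 60.068042
iter 3: u=1.464298  f(a)=+5.416e-03  f'(a)=-2.578e+00  a ← 60.068042 − (+5.416e-03/-2.578e+00) = 60.070144
iter 4: u=1.464247  f(a)=+3.225e-07  f'(a)=-2.577e+00  a ← 60.070144 − (+3.225e-07/-2.577e+00) = 60.070144
iter 5: u=1.464247  f(a)=-2.842e-14  f'(a)=-2.577e+00  a ← 60.070144 − (-2.842e-14/-2.577e+00) = 60.070144
converged: |Δa| < 1e-12 after 5 iterations
sag = a·(cosh(S/(2a)) − 1) = 60.070144·(cosh(1.464247) − 1) = 76.755707
T_max/T_min = cosh(S/(2a)) = 2.277768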